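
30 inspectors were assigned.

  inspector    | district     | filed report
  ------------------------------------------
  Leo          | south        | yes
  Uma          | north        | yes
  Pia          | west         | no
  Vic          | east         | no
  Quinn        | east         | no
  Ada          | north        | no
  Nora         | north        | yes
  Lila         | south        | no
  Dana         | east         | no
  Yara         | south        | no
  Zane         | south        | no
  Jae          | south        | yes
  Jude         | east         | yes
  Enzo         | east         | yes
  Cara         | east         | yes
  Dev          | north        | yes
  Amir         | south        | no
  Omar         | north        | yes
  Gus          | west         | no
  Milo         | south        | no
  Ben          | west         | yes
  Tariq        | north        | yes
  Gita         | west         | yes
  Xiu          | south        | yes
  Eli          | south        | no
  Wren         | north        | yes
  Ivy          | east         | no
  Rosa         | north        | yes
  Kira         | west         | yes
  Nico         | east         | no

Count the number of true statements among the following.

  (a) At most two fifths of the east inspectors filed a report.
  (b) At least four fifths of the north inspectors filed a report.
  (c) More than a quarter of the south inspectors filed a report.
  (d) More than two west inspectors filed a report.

4

(a) east: |A| = 8, |A ∩ B| = 3; needs |A ∩ B| / |A| ≤ 2/5 — true.
(b) north: |A| = 8, |A ∩ B| = 7; needs |A ∩ B| / |A| ≥ 4/5 — true.
(c) south: |A| = 9, |A ∩ B| = 3; needs |A ∩ B| / |A| > 1/4 — true.
(d) west: |A| = 5, |A ∩ B| = 3; needs |A ∩ B| > 2 — true.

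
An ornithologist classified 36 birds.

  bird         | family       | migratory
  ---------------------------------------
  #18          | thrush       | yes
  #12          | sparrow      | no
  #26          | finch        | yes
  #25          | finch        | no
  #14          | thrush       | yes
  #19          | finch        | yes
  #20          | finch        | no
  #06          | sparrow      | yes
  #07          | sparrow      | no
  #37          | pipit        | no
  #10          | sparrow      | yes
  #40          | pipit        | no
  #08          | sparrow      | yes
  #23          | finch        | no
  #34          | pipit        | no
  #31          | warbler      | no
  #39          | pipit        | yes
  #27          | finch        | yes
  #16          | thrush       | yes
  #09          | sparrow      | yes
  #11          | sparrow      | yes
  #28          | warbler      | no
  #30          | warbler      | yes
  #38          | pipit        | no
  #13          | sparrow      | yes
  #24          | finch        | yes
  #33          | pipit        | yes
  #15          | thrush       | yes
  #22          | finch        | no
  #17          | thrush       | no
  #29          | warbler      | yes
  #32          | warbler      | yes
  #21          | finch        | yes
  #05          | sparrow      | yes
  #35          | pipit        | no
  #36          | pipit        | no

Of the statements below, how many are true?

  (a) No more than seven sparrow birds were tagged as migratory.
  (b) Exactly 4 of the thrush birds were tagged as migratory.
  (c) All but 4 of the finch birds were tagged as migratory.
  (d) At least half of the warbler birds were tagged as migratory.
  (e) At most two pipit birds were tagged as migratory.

(a) sparrow: |A| = 9, |A ∩ B| = 7; needs |A ∩ B| ≤ 7 — true.
(b) thrush: |A| = 5, |A ∩ B| = 4; needs |A ∩ B| = 4 — true.
(c) finch: |A| = 9, |A ∩ B| = 5; needs |A ∖ B| = 4 — true.
(d) warbler: |A| = 5, |A ∩ B| = 3; needs |A ∩ B| ≥ |A ∖ B| — true.
(e) pipit: |A| = 8, |A ∩ B| = 2; needs |A ∩ B| ≤ 2 — true.

5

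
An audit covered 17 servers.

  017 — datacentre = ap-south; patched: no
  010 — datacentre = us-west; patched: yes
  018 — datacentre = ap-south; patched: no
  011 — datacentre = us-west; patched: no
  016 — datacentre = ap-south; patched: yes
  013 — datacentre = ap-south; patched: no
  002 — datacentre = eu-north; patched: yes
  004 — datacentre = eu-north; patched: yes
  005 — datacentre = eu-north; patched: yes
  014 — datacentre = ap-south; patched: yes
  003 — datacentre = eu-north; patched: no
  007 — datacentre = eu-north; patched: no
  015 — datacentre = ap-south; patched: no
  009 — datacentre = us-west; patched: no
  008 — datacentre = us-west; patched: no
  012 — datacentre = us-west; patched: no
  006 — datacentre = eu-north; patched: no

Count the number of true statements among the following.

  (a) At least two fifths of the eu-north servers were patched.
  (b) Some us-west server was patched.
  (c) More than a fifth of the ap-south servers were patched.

3

(a) eu-north: |A| = 6, |A ∩ B| = 3; needs |A ∩ B| / |A| ≥ 2/5 — true.
(b) us-west: |A| = 5, |A ∩ B| = 1; needs A ∩ B ≠ ∅ (|A ∩ B| ≥ 1) — true.
(c) ap-south: |A| = 6, |A ∩ B| = 2; needs |A ∩ B| / |A| > 1/5 — true.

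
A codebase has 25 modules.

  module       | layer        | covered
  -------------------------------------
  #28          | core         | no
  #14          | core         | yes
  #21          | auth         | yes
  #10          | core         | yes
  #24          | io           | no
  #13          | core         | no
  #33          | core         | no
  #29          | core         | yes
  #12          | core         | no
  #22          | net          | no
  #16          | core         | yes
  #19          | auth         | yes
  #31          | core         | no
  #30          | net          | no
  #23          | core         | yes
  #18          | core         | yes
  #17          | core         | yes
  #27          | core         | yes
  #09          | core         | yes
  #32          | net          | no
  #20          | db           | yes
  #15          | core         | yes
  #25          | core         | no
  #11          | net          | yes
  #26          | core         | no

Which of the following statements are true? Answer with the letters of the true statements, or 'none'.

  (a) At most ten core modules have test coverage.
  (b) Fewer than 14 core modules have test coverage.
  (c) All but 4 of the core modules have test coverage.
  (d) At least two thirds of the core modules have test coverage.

(a), (b)

|A| = 17, |A ∩ B| = 10, |A ∖ B| = 7.
(a) |A ∩ B| ≤ 10: holds.
(b) |A ∩ B| < 14: holds.
(c) |A ∖ B| = 4: fails.
(d) |A ∩ B| / |A| ≥ 2/3: fails.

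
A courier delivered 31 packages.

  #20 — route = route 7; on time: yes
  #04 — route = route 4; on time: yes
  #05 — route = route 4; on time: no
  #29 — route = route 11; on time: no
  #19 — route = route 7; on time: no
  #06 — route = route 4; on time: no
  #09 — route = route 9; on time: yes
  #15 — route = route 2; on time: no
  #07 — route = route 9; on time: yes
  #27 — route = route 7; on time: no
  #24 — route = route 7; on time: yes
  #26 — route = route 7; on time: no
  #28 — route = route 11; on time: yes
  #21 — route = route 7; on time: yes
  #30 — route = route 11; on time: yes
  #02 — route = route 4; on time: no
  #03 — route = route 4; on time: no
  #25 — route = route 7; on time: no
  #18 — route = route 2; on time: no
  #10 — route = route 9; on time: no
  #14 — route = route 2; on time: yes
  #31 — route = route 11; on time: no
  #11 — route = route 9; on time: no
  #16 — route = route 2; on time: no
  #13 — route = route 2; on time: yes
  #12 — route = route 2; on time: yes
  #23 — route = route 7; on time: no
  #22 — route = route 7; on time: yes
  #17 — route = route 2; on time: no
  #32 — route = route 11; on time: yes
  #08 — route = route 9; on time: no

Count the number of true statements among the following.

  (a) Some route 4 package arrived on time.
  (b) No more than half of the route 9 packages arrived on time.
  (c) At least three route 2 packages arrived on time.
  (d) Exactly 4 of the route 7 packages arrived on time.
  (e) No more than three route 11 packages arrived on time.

5

(a) route 4: |A| = 5, |A ∩ B| = 1; needs A ∩ B ≠ ∅ (|A ∩ B| ≥ 1) — true.
(b) route 9: |A| = 5, |A ∩ B| = 2; needs |A ∩ B| ≤ |A ∖ B| — true.
(c) route 2: |A| = 7, |A ∩ B| = 3; needs |A ∩ B| ≥ 3 — true.
(d) route 7: |A| = 9, |A ∩ B| = 4; needs |A ∩ B| = 4 — true.
(e) route 11: |A| = 5, |A ∩ B| = 3; needs |A ∩ B| ≤ 3 — true.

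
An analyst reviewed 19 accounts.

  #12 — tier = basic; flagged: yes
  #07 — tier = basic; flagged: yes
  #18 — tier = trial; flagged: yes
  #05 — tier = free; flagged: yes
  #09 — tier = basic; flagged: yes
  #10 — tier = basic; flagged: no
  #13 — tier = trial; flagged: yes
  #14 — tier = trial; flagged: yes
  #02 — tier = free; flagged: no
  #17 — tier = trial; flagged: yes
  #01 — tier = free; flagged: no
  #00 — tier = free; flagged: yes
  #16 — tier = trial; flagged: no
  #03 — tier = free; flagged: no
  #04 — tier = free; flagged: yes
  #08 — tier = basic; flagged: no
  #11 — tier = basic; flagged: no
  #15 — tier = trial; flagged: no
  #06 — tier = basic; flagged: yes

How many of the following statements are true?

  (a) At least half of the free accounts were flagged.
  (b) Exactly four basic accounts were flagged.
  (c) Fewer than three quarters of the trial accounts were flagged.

3

(a) free: |A| = 6, |A ∩ B| = 3; needs |A ∩ B| ≥ |A ∖ B| — true.
(b) basic: |A| = 7, |A ∩ B| = 4; needs |A ∩ B| = 4 — true.
(c) trial: |A| = 6, |A ∩ B| = 4; needs |A ∩ B| / |A| < 3/4 — true.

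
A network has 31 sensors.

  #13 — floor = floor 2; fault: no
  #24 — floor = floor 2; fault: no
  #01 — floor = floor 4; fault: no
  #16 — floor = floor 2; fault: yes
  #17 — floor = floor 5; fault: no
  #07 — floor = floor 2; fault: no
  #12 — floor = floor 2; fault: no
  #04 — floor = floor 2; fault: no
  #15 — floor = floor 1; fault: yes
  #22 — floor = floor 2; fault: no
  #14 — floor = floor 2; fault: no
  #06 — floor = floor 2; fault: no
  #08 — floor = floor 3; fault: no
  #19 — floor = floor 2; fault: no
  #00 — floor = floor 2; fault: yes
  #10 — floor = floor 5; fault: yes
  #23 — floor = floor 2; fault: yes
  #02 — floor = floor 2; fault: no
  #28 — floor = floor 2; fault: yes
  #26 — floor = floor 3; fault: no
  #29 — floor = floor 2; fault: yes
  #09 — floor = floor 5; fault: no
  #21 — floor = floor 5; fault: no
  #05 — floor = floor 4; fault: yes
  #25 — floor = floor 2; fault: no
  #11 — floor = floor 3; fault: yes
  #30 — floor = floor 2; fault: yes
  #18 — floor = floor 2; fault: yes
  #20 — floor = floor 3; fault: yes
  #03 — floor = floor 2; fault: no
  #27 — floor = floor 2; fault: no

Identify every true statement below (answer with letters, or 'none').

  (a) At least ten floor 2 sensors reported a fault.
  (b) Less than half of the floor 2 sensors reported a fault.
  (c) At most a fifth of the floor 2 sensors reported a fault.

|A| = 20, |A ∩ B| = 7, |A ∖ B| = 13.
(a) |A ∩ B| ≥ 10: fails.
(b) |A ∩ B| < |A ∖ B|: holds.
(c) |A ∩ B| / |A| ≤ 1/5: fails.

(b)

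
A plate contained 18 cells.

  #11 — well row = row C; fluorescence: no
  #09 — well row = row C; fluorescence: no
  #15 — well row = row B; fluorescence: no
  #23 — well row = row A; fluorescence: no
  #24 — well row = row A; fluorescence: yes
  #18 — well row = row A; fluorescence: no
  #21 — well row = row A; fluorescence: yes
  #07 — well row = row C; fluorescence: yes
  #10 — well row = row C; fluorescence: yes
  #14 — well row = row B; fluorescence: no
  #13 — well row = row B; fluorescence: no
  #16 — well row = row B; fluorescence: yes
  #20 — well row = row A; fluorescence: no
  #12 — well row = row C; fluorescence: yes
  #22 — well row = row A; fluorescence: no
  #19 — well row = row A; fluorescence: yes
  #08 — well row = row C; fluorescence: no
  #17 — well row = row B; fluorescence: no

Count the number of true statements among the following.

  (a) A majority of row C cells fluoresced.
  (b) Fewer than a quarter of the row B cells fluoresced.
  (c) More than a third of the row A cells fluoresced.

2

(a) row C: |A| = 6, |A ∩ B| = 3; needs |A ∩ B| > |A ∖ B| — false.
(b) row B: |A| = 5, |A ∩ B| = 1; needs |A ∩ B| / |A| < 1/4 — true.
(c) row A: |A| = 7, |A ∩ B| = 3; needs |A ∩ B| / |A| > 1/3 — true.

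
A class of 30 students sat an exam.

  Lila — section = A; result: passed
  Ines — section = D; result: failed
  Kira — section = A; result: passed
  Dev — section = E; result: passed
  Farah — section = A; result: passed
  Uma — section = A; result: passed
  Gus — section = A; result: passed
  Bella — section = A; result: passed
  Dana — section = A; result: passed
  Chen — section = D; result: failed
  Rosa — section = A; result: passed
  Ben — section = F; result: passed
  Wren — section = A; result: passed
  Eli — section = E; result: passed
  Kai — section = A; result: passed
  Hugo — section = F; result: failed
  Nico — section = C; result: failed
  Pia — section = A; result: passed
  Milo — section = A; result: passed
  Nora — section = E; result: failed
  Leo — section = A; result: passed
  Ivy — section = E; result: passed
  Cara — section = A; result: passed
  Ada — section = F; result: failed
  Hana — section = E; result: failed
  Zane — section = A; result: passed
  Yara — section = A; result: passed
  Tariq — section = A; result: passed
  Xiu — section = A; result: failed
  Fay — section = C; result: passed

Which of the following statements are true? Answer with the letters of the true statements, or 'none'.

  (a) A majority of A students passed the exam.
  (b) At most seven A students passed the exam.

|A| = 18, |A ∩ B| = 17, |A ∖ B| = 1.
(a) |A ∩ B| > |A ∖ B|: holds.
(b) |A ∩ B| ≤ 7: fails.

(a)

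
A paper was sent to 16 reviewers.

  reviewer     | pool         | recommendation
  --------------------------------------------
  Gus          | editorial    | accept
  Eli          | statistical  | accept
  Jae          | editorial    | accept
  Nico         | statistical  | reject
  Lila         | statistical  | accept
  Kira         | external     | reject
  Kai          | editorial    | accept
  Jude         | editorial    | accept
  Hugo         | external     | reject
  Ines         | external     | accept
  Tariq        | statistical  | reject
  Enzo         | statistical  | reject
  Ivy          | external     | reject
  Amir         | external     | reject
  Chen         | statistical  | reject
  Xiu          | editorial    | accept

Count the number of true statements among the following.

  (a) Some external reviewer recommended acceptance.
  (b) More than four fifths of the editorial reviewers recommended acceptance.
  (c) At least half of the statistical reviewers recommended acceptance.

2

(a) external: |A| = 5, |A ∩ B| = 1; needs A ∩ B ≠ ∅ (|A ∩ B| ≥ 1) — true.
(b) editorial: |A| = 5, |A ∩ B| = 5; needs |A ∩ B| / |A| > 4/5 — true.
(c) statistical: |A| = 6, |A ∩ B| = 2; needs |A ∩ B| ≥ |A ∖ B| — false.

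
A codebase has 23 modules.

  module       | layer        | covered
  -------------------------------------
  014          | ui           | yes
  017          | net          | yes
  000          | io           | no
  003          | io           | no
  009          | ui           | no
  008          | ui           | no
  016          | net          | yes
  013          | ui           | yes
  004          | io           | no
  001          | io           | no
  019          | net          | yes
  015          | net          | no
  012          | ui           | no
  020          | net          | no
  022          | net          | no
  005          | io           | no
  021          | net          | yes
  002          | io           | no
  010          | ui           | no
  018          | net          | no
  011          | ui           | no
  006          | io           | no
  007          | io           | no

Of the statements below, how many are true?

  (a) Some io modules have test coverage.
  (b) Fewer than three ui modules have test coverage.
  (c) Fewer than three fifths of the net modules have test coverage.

(a) io: |A| = 8, |A ∩ B| = 0; needs A ∩ B ≠ ∅ (|A ∩ B| ≥ 1) — false.
(b) ui: |A| = 7, |A ∩ B| = 2; needs |A ∩ B| < 3 — true.
(c) net: |A| = 8, |A ∩ B| = 4; needs |A ∩ B| / |A| < 3/5 — true.

2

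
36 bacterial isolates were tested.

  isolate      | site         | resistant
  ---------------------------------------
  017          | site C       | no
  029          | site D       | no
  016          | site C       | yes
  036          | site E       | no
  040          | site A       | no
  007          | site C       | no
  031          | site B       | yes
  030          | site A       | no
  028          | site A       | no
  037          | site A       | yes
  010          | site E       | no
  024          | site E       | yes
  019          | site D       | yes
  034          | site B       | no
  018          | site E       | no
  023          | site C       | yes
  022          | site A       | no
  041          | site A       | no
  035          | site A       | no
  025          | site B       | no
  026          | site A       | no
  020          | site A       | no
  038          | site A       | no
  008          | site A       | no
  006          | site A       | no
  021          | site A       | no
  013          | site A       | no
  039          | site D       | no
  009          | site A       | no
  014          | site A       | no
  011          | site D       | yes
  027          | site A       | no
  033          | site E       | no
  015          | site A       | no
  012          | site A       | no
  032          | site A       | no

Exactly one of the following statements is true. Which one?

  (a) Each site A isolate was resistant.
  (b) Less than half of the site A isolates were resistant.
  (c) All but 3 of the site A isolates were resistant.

(b)

|A| = 20, |A ∩ B| = 1, |A ∖ B| = 19.
(a) requires A ⊆ B, i.e. every element of A is in B (|A ∖ B| = 0): false.
(b) requires |A ∩ B| < |A ∖ B|: true.
(c) requires |A ∖ B| = 3: false.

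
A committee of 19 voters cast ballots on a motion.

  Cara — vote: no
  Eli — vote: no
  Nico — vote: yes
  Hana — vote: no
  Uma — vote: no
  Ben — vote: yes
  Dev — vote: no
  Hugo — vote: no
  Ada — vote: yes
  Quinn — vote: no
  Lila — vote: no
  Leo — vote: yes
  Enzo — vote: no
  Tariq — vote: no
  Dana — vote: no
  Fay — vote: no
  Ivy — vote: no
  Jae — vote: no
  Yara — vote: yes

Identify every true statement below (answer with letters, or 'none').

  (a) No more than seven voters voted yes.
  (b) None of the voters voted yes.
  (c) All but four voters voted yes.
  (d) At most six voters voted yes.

|A| = 19, |A ∩ B| = 5, |A ∖ B| = 14.
(a) |A ∩ B| ≤ 7: holds.
(b) A ∩ B = ∅ (|A ∩ B| = 0): fails.
(c) |A ∖ B| = 4: fails.
(d) |A ∩ B| ≤ 6: holds.

(a), (d)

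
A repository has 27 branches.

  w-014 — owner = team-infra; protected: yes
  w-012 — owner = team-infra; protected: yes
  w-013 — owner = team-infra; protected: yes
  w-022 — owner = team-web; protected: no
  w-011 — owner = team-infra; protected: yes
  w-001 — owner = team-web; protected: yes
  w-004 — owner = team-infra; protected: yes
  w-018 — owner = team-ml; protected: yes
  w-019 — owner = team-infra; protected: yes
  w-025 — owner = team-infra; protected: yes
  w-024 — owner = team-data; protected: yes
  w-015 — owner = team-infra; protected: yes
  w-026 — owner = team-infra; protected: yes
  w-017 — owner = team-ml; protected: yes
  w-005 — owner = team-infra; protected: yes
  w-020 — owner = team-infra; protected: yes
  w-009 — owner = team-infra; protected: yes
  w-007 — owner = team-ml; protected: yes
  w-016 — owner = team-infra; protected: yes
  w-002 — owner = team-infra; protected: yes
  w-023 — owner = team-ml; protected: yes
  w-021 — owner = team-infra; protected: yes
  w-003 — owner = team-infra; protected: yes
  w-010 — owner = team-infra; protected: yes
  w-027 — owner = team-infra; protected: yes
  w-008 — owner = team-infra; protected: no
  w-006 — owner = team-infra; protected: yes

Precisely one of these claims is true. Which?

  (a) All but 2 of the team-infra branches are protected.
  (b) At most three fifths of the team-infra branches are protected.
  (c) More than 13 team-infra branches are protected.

|A| = 20, |A ∩ B| = 19, |A ∖ B| = 1.
(a) requires |A ∖ B| = 2: false.
(b) requires |A ∩ B| / |A| ≤ 3/5: false.
(c) requires |A ∩ B| > 13: true.

(c)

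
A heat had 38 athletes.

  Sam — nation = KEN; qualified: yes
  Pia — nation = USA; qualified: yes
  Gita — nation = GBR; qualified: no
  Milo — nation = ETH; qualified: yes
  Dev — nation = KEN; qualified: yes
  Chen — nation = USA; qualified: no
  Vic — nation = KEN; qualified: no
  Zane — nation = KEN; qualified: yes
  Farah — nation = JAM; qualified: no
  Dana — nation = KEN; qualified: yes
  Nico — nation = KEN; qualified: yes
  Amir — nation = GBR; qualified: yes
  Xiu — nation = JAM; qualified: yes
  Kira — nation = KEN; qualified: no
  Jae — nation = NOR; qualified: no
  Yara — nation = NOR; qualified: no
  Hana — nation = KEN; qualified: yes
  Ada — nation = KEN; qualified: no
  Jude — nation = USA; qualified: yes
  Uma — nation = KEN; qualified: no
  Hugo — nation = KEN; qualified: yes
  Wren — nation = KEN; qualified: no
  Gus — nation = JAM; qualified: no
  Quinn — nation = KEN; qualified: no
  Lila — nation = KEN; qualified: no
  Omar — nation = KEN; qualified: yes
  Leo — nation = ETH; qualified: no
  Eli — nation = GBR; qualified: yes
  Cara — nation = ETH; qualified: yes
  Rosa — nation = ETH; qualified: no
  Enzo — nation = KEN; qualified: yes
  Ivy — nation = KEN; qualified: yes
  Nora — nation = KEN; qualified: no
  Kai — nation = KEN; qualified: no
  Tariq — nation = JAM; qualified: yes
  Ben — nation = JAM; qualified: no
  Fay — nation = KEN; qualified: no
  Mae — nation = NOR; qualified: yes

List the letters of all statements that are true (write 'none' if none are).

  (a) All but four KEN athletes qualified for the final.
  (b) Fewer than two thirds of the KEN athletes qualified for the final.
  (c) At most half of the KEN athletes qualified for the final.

(b), (c)

|A| = 20, |A ∩ B| = 10, |A ∖ B| = 10.
(a) |A ∖ B| = 4: fails.
(b) |A ∩ B| / |A| < 2/3: holds.
(c) |A ∩ B| ≤ |A ∖ B|: holds.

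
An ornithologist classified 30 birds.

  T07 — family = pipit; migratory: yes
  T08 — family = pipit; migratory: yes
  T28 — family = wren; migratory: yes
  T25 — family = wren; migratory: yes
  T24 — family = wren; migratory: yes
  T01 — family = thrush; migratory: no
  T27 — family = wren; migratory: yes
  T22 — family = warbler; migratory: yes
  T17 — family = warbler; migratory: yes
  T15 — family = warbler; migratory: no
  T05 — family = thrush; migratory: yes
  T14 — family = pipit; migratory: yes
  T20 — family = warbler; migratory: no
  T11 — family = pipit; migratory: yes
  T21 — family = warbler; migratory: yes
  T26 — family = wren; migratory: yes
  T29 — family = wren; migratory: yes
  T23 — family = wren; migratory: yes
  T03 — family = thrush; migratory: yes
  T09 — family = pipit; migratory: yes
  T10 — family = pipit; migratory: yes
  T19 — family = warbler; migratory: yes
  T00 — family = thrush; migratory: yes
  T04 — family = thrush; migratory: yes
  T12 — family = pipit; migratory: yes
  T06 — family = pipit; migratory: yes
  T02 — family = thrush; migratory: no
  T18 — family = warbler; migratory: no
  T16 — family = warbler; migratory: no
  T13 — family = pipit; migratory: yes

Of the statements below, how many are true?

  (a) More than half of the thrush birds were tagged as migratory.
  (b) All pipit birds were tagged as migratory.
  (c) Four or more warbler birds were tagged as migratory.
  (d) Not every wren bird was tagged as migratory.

(a) thrush: |A| = 6, |A ∩ B| = 4; needs |A ∩ B| > |A ∖ B| — true.
(b) pipit: |A| = 9, |A ∩ B| = 9; needs A ⊆ B, i.e. every element of A is in B (|A ∖ B| = 0) — true.
(c) warbler: |A| = 8, |A ∩ B| = 4; needs |A ∩ B| ≥ 4 — true.
(d) wren: |A| = 7, |A ∩ B| = 7; needs A ⊄ B (|A ∖ B| ≥ 1) — false.

3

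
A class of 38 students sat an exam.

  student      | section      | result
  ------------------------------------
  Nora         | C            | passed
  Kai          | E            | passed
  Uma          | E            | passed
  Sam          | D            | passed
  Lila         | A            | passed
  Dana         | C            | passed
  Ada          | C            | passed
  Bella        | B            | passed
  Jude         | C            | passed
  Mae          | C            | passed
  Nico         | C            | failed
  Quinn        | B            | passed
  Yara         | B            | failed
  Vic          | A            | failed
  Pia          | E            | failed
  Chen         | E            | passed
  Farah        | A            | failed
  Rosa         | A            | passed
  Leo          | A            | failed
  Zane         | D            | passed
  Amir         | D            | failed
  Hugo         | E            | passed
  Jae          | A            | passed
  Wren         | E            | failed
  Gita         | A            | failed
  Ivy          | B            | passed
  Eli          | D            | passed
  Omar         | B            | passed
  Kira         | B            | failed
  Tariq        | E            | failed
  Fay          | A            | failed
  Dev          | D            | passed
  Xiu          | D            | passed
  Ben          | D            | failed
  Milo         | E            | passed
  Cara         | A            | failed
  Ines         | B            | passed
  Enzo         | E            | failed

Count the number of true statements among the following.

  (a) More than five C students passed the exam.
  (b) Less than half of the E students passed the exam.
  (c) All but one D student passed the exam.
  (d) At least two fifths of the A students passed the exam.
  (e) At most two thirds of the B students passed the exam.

(a) C: |A| = 6, |A ∩ B| = 5; needs |A ∩ B| > 5 — false.
(b) E: |A| = 9, |A ∩ B| = 5; needs |A ∩ B| < |A ∖ B| — false.
(c) D: |A| = 7, |A ∩ B| = 5; needs |A ∖ B| = 1 — false.
(d) A: |A| = 9, |A ∩ B| = 3; needs |A ∩ B| / |A| ≥ 2/5 — false.
(e) B: |A| = 7, |A ∩ B| = 5; needs |A ∩ B| / |A| ≤ 2/3 — false.

0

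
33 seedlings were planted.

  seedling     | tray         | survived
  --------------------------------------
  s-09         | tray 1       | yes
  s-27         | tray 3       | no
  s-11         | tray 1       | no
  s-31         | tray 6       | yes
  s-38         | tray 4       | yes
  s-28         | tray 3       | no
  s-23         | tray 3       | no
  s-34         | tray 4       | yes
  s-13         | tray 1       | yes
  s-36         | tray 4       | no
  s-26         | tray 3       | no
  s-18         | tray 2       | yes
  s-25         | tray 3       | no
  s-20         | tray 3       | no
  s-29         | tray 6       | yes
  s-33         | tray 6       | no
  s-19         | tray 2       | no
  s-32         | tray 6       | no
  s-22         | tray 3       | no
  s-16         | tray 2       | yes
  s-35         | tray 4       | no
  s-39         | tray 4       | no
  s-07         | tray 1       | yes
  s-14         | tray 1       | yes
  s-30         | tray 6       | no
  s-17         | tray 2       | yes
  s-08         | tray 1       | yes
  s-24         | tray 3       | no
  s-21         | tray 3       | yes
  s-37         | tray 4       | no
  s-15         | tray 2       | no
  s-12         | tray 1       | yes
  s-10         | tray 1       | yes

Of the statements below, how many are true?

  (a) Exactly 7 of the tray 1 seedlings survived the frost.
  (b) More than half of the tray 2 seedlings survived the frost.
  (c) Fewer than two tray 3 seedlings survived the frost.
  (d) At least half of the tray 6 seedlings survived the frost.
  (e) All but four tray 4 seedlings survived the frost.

(a) tray 1: |A| = 8, |A ∩ B| = 7; needs |A ∩ B| = 7 — true.
(b) tray 2: |A| = 5, |A ∩ B| = 3; needs |A ∩ B| > |A ∖ B| — true.
(c) tray 3: |A| = 9, |A ∩ B| = 1; needs |A ∩ B| < 2 — true.
(d) tray 6: |A| = 5, |A ∩ B| = 2; needs |A ∩ B| ≥ |A ∖ B| — false.
(e) tray 4: |A| = 6, |A ∩ B| = 2; needs |A ∖ B| = 4 — true.

4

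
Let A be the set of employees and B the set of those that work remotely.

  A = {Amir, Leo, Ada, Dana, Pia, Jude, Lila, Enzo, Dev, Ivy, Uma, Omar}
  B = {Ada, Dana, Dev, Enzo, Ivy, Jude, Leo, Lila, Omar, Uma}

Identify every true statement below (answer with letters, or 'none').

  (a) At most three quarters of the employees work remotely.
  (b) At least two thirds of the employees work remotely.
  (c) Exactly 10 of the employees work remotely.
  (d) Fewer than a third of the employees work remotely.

(b), (c)

|A| = 12, |A ∩ B| = 10, |A ∖ B| = 2.
(a) |A ∩ B| / |A| ≤ 3/4: fails.
(b) |A ∩ B| / |A| ≥ 2/3: holds.
(c) |A ∩ B| = 10: holds.
(d) |A ∩ B| / |A| < 1/3: fails.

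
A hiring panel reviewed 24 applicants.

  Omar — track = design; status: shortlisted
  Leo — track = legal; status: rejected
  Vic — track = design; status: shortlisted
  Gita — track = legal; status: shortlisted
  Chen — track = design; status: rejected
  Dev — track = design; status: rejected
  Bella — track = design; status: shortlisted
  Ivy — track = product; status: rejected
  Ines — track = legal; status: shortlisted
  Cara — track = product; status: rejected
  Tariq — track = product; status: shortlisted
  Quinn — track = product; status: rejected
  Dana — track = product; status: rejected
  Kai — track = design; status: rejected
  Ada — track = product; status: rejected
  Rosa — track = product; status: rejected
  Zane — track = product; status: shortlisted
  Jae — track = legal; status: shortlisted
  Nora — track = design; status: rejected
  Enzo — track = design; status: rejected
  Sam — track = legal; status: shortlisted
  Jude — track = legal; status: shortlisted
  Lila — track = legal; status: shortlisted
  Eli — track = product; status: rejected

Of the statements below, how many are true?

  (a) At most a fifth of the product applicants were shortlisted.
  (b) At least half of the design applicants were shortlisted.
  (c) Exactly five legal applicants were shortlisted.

(a) product: |A| = 9, |A ∩ B| = 2; needs |A ∩ B| / |A| ≤ 1/5 — false.
(b) design: |A| = 8, |A ∩ B| = 3; needs |A ∩ B| ≥ |A ∖ B| — false.
(c) legal: |A| = 7, |A ∩ B| = 6; needs |A ∩ B| = 5 — false.

0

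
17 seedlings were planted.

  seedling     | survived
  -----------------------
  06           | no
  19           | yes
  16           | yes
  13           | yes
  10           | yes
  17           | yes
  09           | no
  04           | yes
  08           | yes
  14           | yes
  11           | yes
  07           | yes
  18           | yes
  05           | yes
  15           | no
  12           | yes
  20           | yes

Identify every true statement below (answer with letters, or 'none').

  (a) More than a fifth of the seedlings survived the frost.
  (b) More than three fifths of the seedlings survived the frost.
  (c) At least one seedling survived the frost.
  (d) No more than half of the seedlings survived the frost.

|A| = 17, |A ∩ B| = 14, |A ∖ B| = 3.
(a) |A ∩ B| / |A| > 1/5: holds.
(b) |A ∩ B| / |A| > 3/5: holds.
(c) A ∩ B ≠ ∅ (|A ∩ B| ≥ 1): holds.
(d) |A ∩ B| ≤ |A ∖ B|: fails.

(a), (b), (c)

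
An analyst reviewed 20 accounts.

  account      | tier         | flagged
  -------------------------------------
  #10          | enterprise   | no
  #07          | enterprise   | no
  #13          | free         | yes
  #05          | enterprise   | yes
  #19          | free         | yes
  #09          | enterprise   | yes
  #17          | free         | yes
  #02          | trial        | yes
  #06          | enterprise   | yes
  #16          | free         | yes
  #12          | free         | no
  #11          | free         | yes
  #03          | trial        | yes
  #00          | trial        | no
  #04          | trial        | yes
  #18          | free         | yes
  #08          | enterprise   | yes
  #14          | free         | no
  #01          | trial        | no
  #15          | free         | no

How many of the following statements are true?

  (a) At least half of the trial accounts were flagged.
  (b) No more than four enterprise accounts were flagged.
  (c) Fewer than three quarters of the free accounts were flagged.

(a) trial: |A| = 5, |A ∩ B| = 3; needs |A ∩ B| ≥ |A ∖ B| — true.
(b) enterprise: |A| = 6, |A ∩ B| = 4; needs |A ∩ B| ≤ 4 — true.
(c) free: |A| = 9, |A ∩ B| = 6; needs |A ∩ B| / |A| < 3/4 — true.

3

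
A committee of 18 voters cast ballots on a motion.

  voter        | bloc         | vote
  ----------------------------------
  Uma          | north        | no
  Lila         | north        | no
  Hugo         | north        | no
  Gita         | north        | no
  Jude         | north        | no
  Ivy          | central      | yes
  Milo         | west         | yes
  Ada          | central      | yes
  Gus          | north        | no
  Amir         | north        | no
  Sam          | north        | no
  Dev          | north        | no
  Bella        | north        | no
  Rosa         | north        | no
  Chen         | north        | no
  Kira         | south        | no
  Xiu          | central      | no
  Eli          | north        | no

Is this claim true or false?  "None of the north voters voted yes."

'None of the north voters voted yes' holds iff A ∩ B = ∅ (|A ∩ B| = 0).
A (the restrictor) = {Uma, Lila, Hugo, Gita, Jude, Gus, Amir, Sam, Dev, Bella, Rosa, Chen, Eli}, |A| = 13.
A ∩ B = {}, so |A ∩ B| = 0.
So the statement is true.

True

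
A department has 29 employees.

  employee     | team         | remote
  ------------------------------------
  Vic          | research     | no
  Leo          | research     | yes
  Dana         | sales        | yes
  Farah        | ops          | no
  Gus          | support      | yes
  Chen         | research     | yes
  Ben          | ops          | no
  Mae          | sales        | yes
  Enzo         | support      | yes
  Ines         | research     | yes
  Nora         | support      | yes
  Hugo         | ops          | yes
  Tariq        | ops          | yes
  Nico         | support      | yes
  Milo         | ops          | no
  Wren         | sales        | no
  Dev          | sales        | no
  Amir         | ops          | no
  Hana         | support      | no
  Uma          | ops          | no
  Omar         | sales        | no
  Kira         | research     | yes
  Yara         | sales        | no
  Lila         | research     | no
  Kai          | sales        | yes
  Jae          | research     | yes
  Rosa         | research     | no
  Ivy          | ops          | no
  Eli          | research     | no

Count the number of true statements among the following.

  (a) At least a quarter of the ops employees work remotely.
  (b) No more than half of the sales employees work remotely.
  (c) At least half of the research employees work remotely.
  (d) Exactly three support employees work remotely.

(a) ops: |A| = 8, |A ∩ B| = 2; needs |A ∩ B| / |A| ≥ 1/4 — true.
(b) sales: |A| = 7, |A ∩ B| = 3; needs |A ∩ B| ≤ |A ∖ B| — true.
(c) research: |A| = 9, |A ∩ B| = 5; needs |A ∩ B| ≥ |A ∖ B| — true.
(d) support: |A| = 5, |A ∩ B| = 4; needs |A ∩ B| = 3 — false.

3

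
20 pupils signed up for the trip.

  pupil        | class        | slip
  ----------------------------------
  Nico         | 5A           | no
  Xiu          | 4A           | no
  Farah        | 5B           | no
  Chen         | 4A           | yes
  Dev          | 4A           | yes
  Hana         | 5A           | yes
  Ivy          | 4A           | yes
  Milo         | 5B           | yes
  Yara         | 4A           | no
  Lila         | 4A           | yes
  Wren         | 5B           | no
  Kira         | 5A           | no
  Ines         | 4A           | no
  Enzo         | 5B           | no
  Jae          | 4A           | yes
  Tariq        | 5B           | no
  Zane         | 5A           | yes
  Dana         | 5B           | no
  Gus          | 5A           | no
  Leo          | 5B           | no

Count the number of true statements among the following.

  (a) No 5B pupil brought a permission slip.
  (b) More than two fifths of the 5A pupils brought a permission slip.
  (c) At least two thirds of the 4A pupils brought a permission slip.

0

(a) 5B: |A| = 7, |A ∩ B| = 1; needs A ∩ B = ∅ (|A ∩ B| = 0) — false.
(b) 5A: |A| = 5, |A ∩ B| = 2; needs |A ∩ B| / |A| > 2/5 — false.
(c) 4A: |A| = 8, |A ∩ B| = 5; needs |A ∩ B| / |A| ≥ 2/3 — false.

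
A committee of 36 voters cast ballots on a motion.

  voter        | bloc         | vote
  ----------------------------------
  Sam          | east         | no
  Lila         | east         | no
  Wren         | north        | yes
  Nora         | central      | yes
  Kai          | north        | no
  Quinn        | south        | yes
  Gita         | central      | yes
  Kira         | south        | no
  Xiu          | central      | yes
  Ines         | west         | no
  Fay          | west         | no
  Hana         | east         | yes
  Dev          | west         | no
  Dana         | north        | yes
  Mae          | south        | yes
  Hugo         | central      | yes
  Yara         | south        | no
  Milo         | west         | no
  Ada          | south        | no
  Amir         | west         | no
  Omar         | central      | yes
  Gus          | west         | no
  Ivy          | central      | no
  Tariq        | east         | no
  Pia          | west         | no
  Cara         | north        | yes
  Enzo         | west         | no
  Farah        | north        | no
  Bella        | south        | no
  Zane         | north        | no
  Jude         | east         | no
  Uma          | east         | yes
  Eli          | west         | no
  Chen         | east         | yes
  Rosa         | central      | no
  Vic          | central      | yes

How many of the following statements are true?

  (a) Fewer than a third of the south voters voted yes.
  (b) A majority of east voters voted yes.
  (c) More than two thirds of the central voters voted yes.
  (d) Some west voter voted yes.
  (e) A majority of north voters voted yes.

1

(a) south: |A| = 6, |A ∩ B| = 2; needs |A ∩ B| / |A| < 1/3 — false.
(b) east: |A| = 7, |A ∩ B| = 3; needs |A ∩ B| > |A ∖ B| — false.
(c) central: |A| = 8, |A ∩ B| = 6; needs |A ∩ B| / |A| > 2/3 — true.
(d) west: |A| = 9, |A ∩ B| = 0; needs A ∩ B ≠ ∅ (|A ∩ B| ≥ 1) — false.
(e) north: |A| = 6, |A ∩ B| = 3; needs |A ∩ B| > |A ∖ B| — false.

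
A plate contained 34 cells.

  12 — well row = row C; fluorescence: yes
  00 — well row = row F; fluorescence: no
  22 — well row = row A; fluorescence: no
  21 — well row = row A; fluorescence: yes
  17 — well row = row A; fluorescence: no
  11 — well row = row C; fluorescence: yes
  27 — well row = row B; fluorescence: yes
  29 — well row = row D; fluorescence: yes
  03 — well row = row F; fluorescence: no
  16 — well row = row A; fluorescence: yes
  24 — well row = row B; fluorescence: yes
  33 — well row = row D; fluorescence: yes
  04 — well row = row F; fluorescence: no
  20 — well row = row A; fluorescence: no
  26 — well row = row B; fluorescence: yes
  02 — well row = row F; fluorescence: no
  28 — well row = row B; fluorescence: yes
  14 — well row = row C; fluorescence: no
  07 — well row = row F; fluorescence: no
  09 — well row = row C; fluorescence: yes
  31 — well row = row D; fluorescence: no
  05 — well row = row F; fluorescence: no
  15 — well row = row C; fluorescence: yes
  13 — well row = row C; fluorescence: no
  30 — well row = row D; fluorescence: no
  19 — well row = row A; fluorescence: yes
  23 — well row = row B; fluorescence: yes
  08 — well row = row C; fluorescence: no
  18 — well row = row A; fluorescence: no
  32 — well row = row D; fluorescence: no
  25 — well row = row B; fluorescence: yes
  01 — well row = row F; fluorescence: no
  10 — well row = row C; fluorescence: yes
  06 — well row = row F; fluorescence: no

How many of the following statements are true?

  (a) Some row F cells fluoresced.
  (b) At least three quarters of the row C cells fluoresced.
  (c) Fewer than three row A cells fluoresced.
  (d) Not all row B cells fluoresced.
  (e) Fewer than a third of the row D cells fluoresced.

(a) row F: |A| = 8, |A ∩ B| = 0; needs A ∩ B ≠ ∅ (|A ∩ B| ≥ 1) — false.
(b) row C: |A| = 8, |A ∩ B| = 5; needs |A ∩ B| / |A| ≥ 3/4 — false.
(c) row A: |A| = 7, |A ∩ B| = 3; needs |A ∩ B| < 3 — false.
(d) row B: |A| = 6, |A ∩ B| = 6; needs A ⊄ B (|A ∖ B| ≥ 1) — false.
(e) row D: |A| = 5, |A ∩ B| = 2; needs |A ∩ B| / |A| < 1/3 — false.

0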